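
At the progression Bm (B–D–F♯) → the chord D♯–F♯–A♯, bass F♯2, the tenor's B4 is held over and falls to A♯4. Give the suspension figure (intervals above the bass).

At the second chord the bass is F♯2. The suspended B4 lies a fourth above the bass; after resolving down by step to A♯4, the interval above the bass becomes a third.
Suspension figures are named by those two intervals: 4–3.

4–3 suspension.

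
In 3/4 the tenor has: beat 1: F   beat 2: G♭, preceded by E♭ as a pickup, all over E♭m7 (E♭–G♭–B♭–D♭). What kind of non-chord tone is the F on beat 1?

Passing tone.

The harmony at that moment is E♭ minor seventh chord (E♭, G♭, B♭, D♭); F is not a chord tone.
It is approached by step up from E♭ and left by step up to G♭.
Step in, step out in the same direction — a passing tone.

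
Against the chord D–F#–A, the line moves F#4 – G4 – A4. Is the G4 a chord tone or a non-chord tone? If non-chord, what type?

Non-chord tone — a passing tone.

The harmony at that moment is D major triad (D, F#, A); G4 is not a chord tone.
It is approached by step up from F#4 and left by step up to A4.
Step in, step out in the same direction — a passing tone.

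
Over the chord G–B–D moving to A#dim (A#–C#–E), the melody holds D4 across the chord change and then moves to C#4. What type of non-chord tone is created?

D4 is a suspension.

The harmony at that moment is A# diminished triad (A#, C#, E); D4 is not a chord tone.
It is held over (the same pitch as the preceding D4) and left by step down to C#4.
Held over from the previous chord and resolving down by step — a suspension.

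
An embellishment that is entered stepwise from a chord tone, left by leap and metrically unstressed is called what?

Escape tone.

Approach: by step. Departure: by leap. Metric position: weak.
Step in, leap out, from a weak position — an escape tone (échappée). (It is the mirror image of the appoggiatura, which leaps in and steps out on a strong beat.)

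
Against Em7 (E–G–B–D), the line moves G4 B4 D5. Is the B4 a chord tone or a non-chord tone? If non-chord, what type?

E minor seventh chord contains E, G, B, D; B is the fifth, so it is a chord tone.

Chord tone (the fifth of E minor seventh chord).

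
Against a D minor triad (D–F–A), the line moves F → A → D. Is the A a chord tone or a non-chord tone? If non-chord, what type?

D minor triad contains D, F, A; A is the fifth, so it is a chord tone.

Chord tone (the fifth of D minor triad).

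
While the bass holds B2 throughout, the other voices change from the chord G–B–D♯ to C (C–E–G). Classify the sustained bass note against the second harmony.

The harmony at that moment is C major triad (C, E, G); B2 is not a chord tone.
It is held over (the same pitch as the preceding B2) and then sustained as the same pitch into the next harmony.
Sustained through a change of harmony — a pedal tone.

Pedal tone (pedal point).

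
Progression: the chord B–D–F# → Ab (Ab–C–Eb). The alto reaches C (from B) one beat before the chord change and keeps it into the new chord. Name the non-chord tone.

C is an anticipation.

The harmony at that moment is B minor triad (B, D, F#); C is not a chord tone.
It is approached by step up from B and then sustained as the same pitch into the next harmony.
Arriving early and becoming a chord tone when the harmony changes — an anticipation.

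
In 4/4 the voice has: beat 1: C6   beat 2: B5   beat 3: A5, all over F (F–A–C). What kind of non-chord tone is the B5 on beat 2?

Passing tone.

The harmony at that moment is F major triad (F, A, C); B5 is not a chord tone.
It is approached by step down from C6 and left by step down to A5.
Step in, step out in the same direction — a passing tone.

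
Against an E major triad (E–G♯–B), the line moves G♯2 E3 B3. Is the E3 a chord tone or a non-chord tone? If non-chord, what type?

E major triad contains E, G♯, B; E is the root, so it is a chord tone.

Chord tone (the root of E major triad).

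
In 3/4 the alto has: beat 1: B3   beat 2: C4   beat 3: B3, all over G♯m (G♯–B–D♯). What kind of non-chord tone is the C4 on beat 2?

Upper neighbor tone.

The harmony at that moment is G♯ minor triad (G♯, B, D♯); C4 is not a chord tone.
It is approached by step up from B3 and left by step down to B3.
Step away and step back to the same note — a neighbor tone (upper neighbor).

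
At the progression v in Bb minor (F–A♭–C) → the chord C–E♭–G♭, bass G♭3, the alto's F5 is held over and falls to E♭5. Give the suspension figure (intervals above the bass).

At the second chord the bass is G♭3. The suspended F5 lies a seventh above the bass; after resolving down by step to E♭5, the interval above the bass becomes a sixth.
Suspension figures are named by those two intervals: 7–6.

7–6 suspension.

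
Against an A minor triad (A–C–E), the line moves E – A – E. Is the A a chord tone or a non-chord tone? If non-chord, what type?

A minor triad contains A, C, E; A is the root, so it is a chord tone.

Chord tone (the root of A minor triad).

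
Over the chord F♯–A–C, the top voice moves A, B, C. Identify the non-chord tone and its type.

The harmony at that moment is F♯ diminished triad (F♯, A, C); B is not a chord tone.
It is approached by step up from A and left by step up to C.
Step in, step out in the same direction — a passing tone.

B is a passing tone.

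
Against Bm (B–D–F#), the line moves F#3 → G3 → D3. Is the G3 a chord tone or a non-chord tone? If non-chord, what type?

Non-chord tone — an escape tone.

The harmony at that moment is B minor triad (B, D, F#); G3 is not a chord tone.
It is approached by step up from F#3 and left by leap down to D3.
Step in, leap out — an escape tone.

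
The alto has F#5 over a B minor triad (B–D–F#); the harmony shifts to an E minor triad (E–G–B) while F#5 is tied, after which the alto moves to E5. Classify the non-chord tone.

F#5 is a suspension.

The harmony at that moment is E minor triad (E, G, B); F#5 is not a chord tone.
It is held over (the same pitch as the preceding F#5) and left by step down to E5.
Held over from the previous chord and resolving down by step — a suspension.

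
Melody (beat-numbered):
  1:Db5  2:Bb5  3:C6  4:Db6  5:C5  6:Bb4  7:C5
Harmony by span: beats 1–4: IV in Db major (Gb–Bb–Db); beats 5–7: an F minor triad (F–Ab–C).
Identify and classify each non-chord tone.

C6 (beat 3) — passing tone; Bb4 (beat 6) — neighbor tone.

The harmony at that moment is Gb major triad (Gb, Bb, Db); C6 is not a chord tone.
It is approached by step up from Bb5 and left by step up to Db6.
Step in, step out in the same direction — a passing tone.
The harmony at that moment is F minor triad (F, Ab, C); Bb4 is not a chord tone.
It is approached by step down from C5 and left by step up to C5.
Step away and step back to the same note — a neighbor tone (lower neighbor).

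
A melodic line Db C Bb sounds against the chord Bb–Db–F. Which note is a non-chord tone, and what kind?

The harmony at that moment is Bb minor triad (Bb, Db, F); C is not a chord tone.
It is approached by step down from Db and left by step down to Bb.
Step in, step out in the same direction — a passing tone.

C is a passing tone.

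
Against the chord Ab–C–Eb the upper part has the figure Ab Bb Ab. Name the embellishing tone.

The harmony at that moment is Ab major triad (Ab, C, Eb); Bb is not a chord tone.
It is approached by step up from Ab and left by step down to Ab.
Step away and step back to the same note — a neighbor tone (upper neighbor).

Bb is a neighbor tone.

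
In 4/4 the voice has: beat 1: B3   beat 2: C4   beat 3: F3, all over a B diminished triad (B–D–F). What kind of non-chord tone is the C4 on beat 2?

Escape tone.

The harmony at that moment is B diminished triad (B, D, F); C4 is not a chord tone.
It is approached by step up from B3 and left by leap down to F3.
Step in, leap out, on a weak beat — an escape tone.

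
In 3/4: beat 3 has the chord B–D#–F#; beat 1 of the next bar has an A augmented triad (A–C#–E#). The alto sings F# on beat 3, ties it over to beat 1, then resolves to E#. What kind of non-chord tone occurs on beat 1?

Suspension.

The harmony at that moment is A augmented triad (A, C#, E#); F# is not a chord tone.
It is held over (the same pitch as the preceding F#) and left by step down to E#.
Held over from the previous chord and resolving down by step — a suspension.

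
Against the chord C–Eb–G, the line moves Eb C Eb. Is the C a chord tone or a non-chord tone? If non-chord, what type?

Chord tone (the root of C minor triad).

C minor triad contains C, Eb, G; C is the root, so it is a chord tone.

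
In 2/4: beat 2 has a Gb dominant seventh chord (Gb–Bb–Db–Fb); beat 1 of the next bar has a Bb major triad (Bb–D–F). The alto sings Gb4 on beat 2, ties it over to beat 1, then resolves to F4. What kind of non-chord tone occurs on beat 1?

The harmony at that moment is Bb major triad (Bb, D, F); Gb4 is not a chord tone.
It is held over (the same pitch as the preceding Gb4) and left by step down to F4.
Held over from the previous chord and resolving down by step — a suspension.

Suspension.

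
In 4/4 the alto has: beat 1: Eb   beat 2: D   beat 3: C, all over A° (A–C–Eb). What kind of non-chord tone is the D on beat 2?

Passing tone.

The harmony at that moment is A diminished triad (A, C, Eb); D is not a chord tone.
It is approached by step down from Eb and left by step down to C.
Step in, step out in the same direction — a passing tone.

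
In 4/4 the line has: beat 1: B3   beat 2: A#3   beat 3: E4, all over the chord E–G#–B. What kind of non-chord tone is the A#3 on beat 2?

The harmony at that moment is E major triad (E, G#, B); A#3 is not a chord tone.
It is approached by step down from B3 and left by leap up to E4.
Step in, leap out, on a weak beat — an escape tone.

Escape tone.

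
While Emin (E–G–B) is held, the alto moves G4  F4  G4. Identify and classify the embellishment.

The harmony at that moment is E minor triad (E, G, B); F4 is not a chord tone.
It is approached by step down from G4 and left by step up to G4.
Step away and step back to the same note — a neighbor tone (lower neighbor).

F4 is a neighbor tone.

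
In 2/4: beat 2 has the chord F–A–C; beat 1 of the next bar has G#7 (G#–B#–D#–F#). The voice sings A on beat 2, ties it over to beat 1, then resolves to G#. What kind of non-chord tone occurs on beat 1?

Suspension.

The harmony at that moment is G# dominant seventh chord (G#, B#, D#, F#); A is not a chord tone.
It is held over (the same pitch as the preceding A) and left by step down to G#.
Held over from the previous chord and resolving down by step — a suspension.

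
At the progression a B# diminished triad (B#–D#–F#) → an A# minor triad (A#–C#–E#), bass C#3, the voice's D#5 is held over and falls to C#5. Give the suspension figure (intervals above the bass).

At the second chord the bass is C#3. The suspended D#5 lies a ninth above the bass; after resolving down by step to C#5, the interval above the bass becomes an octave.
Suspension figures are named by those two intervals: 9–8.

9–8 suspension.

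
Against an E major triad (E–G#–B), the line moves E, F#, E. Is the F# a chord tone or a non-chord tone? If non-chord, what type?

The harmony at that moment is E major triad (E, G#, B); F# is not a chord tone.
It is approached by step up from E and left by step down to E.
Step away and step back to the same note — a neighbor tone (upper neighbor).

Non-chord tone — a neighbor tone.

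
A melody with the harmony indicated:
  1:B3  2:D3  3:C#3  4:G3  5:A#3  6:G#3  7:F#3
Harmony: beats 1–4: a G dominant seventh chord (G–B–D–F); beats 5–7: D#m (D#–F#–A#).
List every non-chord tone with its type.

The harmony at that moment is G dominant seventh chord (G, B, D, F); C#3 is not a chord tone.
It is approached by step down from D3 and left by leap up to G3.
Step in, leap out — an escape tone.
The harmony at that moment is D# minor triad (D#, F#, A#); G#3 is not a chord tone.
It is approached by step down from A#3 and left by step down to F#3.
Step in, step out in the same direction — a passing tone.

C#3 (beat 3) — escape tone; G#3 (beat 6) — passing tone.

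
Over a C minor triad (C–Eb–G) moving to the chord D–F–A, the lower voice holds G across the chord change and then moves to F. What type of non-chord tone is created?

G is a suspension.

The harmony at that moment is D minor triad (D, F, A); G is not a chord tone.
It is held over (the same pitch as the preceding G) and left by step down to F.
Held over from the previous chord and resolving down by step — a suspension.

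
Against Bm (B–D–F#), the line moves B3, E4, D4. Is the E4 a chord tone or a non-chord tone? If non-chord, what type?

Non-chord tone — an appoggiatura.

The harmony at that moment is B minor triad (B, D, F#); E4 is not a chord tone.
It is approached by leap up from B3 and left by step down to D4.
Leap in, step out — an appoggiatura.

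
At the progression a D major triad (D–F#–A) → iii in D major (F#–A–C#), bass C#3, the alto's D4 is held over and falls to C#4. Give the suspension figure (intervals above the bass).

9–8 suspension.

At the second chord the bass is C#3. The suspended D4 lies a ninth above the bass; after resolving down by step to C#4, the interval above the bass becomes an octave.
Suspension figures are named by those two intervals: 9–8.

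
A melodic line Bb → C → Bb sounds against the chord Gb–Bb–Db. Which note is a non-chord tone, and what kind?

C is a neighbor tone.

The harmony at that moment is Gb major triad (Gb, Bb, Db); C is not a chord tone.
It is approached by step up from Bb and left by step down to Bb.
Step away and step back to the same note — a neighbor tone (upper neighbor).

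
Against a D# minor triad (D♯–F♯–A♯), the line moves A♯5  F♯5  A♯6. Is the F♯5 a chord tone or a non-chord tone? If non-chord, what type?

D# minor triad contains D♯, F♯, A♯; F♯ is the third, so it is a chord tone.

Chord tone (the third of D# minor triad).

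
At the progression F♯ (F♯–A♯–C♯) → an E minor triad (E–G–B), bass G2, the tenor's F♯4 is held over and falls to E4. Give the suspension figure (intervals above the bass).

7–6 suspension.

At the second chord the bass is G2. The suspended F♯4 lies a seventh above the bass; after resolving down by step to E4, the interval above the bass becomes a sixth.
Suspension figures are named by those two intervals: 7–6.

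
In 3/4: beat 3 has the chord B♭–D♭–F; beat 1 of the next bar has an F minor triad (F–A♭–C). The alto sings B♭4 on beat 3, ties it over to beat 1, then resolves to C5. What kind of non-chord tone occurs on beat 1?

Retardation.

The harmony at that moment is F minor triad (F, A♭, C); B♭4 is not a chord tone.
It is held over (the same pitch as the preceding B♭4) and left by step up to C5.
Held over from the previous chord and resolving up by step — a retardation.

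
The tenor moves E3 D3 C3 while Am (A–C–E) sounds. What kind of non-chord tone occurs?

The harmony at that moment is A minor triad (A, C, E); D3 is not a chord tone.
It is approached by step down from E3 and left by step down to C3.
Step in, step out in the same direction — a passing tone.

D3 is a passing tone.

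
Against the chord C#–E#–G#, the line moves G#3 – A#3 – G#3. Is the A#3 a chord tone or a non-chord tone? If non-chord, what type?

The harmony at that moment is C# major triad (C#, E#, G#); A#3 is not a chord tone.
It is approached by step up from G#3 and left by step down to G#3.
Step away and step back to the same note — a neighbor tone (upper neighbor).

Non-chord tone — a neighbor tone.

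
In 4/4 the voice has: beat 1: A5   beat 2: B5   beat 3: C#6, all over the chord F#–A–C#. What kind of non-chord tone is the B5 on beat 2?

The harmony at that moment is F# minor triad (F#, A, C#); B5 is not a chord tone.
It is approached by step up from A5 and left by step up to C#6.
Step in, step out in the same direction — a passing tone.

Passing tone.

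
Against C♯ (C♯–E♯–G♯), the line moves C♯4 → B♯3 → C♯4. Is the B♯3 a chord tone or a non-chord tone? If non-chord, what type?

The harmony at that moment is C♯ major triad (C♯, E♯, G♯); B♯3 is not a chord tone.
It is approached by step down from C♯4 and left by step up to C♯4.
Step away and step back to the same note — a neighbor tone (lower neighbor).

Non-chord tone — a neighbor tone.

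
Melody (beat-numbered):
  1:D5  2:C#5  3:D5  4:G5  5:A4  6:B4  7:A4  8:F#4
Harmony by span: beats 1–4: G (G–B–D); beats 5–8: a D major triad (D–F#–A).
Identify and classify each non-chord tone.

The harmony at that moment is G major triad (G, B, D); C#5 is not a chord tone.
It is approached by step down from D5 and left by step up to D5.
Step away and step back to the same note — a neighbor tone (lower neighbor).
The harmony at that moment is D major triad (D, F#, A); B4 is not a chord tone.
It is approached by step up from A4 and left by step down to A4.
Step away and step back to the same note — a neighbor tone (upper neighbor).

C#5 (beat 2) — neighbor tone; B4 (beat 6) — neighbor tone.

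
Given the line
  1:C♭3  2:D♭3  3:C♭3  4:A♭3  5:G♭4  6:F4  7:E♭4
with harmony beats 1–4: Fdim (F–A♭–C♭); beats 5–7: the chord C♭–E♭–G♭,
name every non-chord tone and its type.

D♭3 (beat 2) — neighbor tone; F4 (beat 6) — passing tone.

The harmony at that moment is F diminished triad (F, A♭, C♭); D♭3 is not a chord tone.
It is approached by step up from C♭3 and left by step down to C♭3.
Step away and step back to the same note — a neighbor tone (upper neighbor).
The harmony at that moment is C♭ major triad (C♭, E♭, G♭); F4 is not a chord tone.
It is approached by step down from G♭4 and left by step down to E♭4.
Step in, step out in the same direction — a passing tone.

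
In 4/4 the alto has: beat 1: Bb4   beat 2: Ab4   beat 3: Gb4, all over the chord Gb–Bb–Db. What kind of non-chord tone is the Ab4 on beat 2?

The harmony at that moment is Gb major triad (Gb, Bb, Db); Ab4 is not a chord tone.
It is approached by step down from Bb4 and left by step down to Gb4.
Step in, step out in the same direction — a passing tone.

Passing tone.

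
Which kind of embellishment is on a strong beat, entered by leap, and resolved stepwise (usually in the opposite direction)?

Approach: by leap. Departure: by step. Metric position: strong.
Leap in, step out, in a metrically strong position — an appoggiatura. (It is the mirror image of the escape tone, which steps in and leaps out from a weak position.)

Appoggiatura.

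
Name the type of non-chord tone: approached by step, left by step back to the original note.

Neighbor tone.

Approach: by step. Departure: by step in the opposite direction, back to the starting pitch.
Stepwise on both sides but reversing to return to the same chord tone — a neighbor tone. (Had it continued onward in the same direction it would be a passing tone instead.)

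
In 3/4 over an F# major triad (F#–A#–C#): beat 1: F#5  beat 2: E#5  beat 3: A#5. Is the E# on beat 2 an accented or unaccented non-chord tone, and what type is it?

Unaccented escape tone.

The harmony at that moment is F# major triad (F#, A#, C#); E#5 is not a chord tone.
It is approached by step down from F#5 and left by leap up to A#5.
Step in, leap out — an escape tone.
It falls on a weak beat, so it is unaccented.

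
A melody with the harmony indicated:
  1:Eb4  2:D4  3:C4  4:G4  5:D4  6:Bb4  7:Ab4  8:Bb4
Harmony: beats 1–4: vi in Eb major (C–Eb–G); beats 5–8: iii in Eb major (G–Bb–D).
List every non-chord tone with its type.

The harmony at that moment is C minor triad (C, Eb, G); D4 is not a chord tone.
It is approached by step down from Eb4 and left by step down to C4.
Step in, step out in the same direction — a passing tone.
The harmony at that moment is G minor triad (G, Bb, D); Ab4 is not a chord tone.
It is approached by step down from Bb4 and left by step up to Bb4.
Step away and step back to the same note — a neighbor tone (lower neighbor).

D4 (beat 2) — passing tone; Ab4 (beat 7) — neighbor tone.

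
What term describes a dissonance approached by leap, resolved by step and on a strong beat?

Approach: by leap. Departure: by step. Metric position: strong.
Leap in, step out, in a metrically strong position — an appoggiatura. (It is the mirror image of the escape tone, which steps in and leaps out from a weak position.)

Appoggiatura.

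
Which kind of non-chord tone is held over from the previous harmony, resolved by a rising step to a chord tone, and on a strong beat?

Approach: by preparation — the pitch is first a chord tone, then held (tied or repeated) while the harmony changes under it. Departure: up by step. Metric position: strong.
A prepared dissonance that resolves upward by step — a retardation. (The same figure resolving downward would be a suspension.)

Retardation.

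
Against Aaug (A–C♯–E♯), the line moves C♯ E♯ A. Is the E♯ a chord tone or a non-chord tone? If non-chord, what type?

A augmented triad contains A, C♯, E♯; E♯ is the fifth, so it is a chord tone.

Chord tone (the fifth of A augmented triad).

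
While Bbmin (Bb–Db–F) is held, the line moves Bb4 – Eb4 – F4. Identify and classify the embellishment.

Eb4 is an appoggiatura.

The harmony at that moment is Bb minor triad (Bb, Db, F); Eb4 is not a chord tone.
It is approached by leap down from Bb4 and left by step up to F4.
Leap in, step out — an appoggiatura.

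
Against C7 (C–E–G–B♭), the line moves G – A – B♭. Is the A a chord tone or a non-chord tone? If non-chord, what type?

The harmony at that moment is C dominant seventh chord (C, E, G, B♭); A is not a chord tone.
It is approached by step up from G and left by step up to B♭.
Step in, step out in the same direction — a passing tone.

Non-chord tone — a passing tone.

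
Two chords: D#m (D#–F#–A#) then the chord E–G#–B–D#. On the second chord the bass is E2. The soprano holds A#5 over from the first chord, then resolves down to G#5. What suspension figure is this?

At the second chord the bass is E2. The suspended A#5 lies a fourth above the bass; after resolving down by step to G#5, the interval above the bass becomes a third.
Suspension figures are named by those two intervals: 4–3.

4–3 suspension.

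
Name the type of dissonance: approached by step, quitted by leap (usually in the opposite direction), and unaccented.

Escape tone.

Approach: by step. Departure: by leap. Metric position: weak.
Step in, leap out, from a weak position — an escape tone (échappée). (It is the mirror image of the appoggiatura, which leaps in and steps out on a strong beat.)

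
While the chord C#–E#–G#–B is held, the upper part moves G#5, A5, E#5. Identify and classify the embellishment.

The harmony at that moment is C# dominant seventh chord (C#, E#, G#, B); A5 is not a chord tone.
It is approached by step up from G#5 and left by leap down to E#5.
Step in, leap out — an escape tone.

A5 is an escape tone.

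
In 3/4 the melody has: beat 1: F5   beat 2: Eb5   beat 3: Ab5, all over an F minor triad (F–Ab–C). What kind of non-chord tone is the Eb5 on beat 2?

Escape tone.

The harmony at that moment is F minor triad (F, Ab, C); Eb5 is not a chord tone.
It is approached by step down from F5 and left by leap up to Ab5.
Step in, leap out, on a weak beat — an escape tone.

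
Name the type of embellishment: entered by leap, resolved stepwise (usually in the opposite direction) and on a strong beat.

Approach: by leap. Departure: by step. Metric position: strong.
Leap in, step out, in a metrically strong position — an appoggiatura. (It is the mirror image of the escape tone, which steps in and leaps out from a weak position.)

Appoggiatura.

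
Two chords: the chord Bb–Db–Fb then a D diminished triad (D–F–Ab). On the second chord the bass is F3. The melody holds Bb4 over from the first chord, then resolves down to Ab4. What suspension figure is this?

4–3 suspension.

At the second chord the bass is F3. The suspended Bb4 lies a fourth above the bass; after resolving down by step to Ab4, the interval above the bass becomes a third.
Suspension figures are named by those two intervals: 4–3.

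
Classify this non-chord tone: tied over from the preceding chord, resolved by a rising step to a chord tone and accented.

Approach: by preparation — the pitch is first a chord tone, then held (tied or repeated) while the harmony changes under it. Departure: up by step. Metric position: strong.
A prepared dissonance that resolves upward by step — a retardation. (The same figure resolving downward would be a suspension.)

Retardation.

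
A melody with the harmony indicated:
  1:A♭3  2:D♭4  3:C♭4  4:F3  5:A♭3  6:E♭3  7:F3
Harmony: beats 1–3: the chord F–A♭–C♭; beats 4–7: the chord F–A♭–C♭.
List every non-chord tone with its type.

The harmony at that moment is F diminished triad (F, A♭, C♭); D♭4 is not a chord tone.
It is approached by leap up from A♭3 and left by step down to C♭4.
Leap in, step out — an appoggiatura.
The harmony at that moment is F diminished triad (F, A♭, C♭); E♭3 is not a chord tone.
It is approached by leap down from A♭3 and left by step up to F3.
Leap in, step out — an appoggiatura.

D♭4 (beat 2) — appoggiatura; E♭3 (beat 6) — appoggiatura.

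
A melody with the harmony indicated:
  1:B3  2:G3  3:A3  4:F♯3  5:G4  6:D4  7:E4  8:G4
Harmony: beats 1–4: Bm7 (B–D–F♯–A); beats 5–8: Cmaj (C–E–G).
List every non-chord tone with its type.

G3 (beat 2) — appoggiatura; D4 (beat 6) — appoggiatura.

The harmony at that moment is B minor seventh chord (B, D, F♯, A); G3 is not a chord tone.
It is approached by leap down from B3 and left by step up to A3.
Leap in, step out — an appoggiatura.
The harmony at that moment is C major triad (C, E, G); D4 is not a chord tone.
It is approached by leap down from G4 and left by step up to E4.
Leap in, step out — an appoggiatura.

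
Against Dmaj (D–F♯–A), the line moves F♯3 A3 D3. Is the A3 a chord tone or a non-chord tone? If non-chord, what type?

Chord tone (the fifth of D major triad).

D major triad contains D, F♯, A; A is the fifth, so it is a chord tone.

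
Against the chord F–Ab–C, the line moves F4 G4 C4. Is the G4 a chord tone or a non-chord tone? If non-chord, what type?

The harmony at that moment is F minor triad (F, Ab, C); G4 is not a chord tone.
It is approached by step up from F4 and left by leap down to C4.
Step in, leap out — an escape tone.

Non-chord tone — an escape tone.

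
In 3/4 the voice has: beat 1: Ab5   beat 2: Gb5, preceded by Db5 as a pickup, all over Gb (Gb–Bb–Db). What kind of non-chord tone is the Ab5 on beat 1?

The harmony at that moment is Gb major triad (Gb, Bb, Db); Ab5 is not a chord tone.
It is approached by leap up from Db5 and left by step down to Gb5.
Leap in, step out, metrically accented — an appoggiatura.

Appoggiatura.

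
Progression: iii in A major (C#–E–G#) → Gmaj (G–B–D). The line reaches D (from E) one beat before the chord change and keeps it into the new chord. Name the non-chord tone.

D is an anticipation.

The harmony at that moment is C# minor triad (C#, E, G#); D is not a chord tone.
It is approached by step down from E and then sustained as the same pitch into the next harmony.
Arriving early and becoming a chord tone when the harmony changes — an anticipation.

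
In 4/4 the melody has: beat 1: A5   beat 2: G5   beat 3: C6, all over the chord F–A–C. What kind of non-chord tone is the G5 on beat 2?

Escape tone.

The harmony at that moment is F major triad (F, A, C); G5 is not a chord tone.
It is approached by step down from A5 and left by leap up to C6.
Step in, leap out, on a weak beat — an escape tone.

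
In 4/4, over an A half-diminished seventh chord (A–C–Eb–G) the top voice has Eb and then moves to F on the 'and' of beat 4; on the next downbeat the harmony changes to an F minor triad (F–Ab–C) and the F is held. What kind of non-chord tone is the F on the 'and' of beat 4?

Anticipation.

The harmony at that moment is A half-diminished seventh chord (A, C, Eb, G); F is not a chord tone.
It is approached by step up from Eb and then sustained as the same pitch into the next harmony.
Arriving early and becoming a chord tone when the harmony changes — an anticipation.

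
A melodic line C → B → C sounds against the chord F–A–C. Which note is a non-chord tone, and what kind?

B is a neighbor tone.

The harmony at that moment is F major triad (F, A, C); B is not a chord tone.
It is approached by step down from C and left by step up to C.
Step away and step back to the same note — a neighbor tone (lower neighbor).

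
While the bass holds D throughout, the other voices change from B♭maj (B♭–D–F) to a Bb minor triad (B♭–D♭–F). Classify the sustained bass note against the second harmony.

Pedal tone (pedal point).

The harmony at that moment is B♭ minor triad (B♭, D♭, F); D is not a chord tone.
It is held over (the same pitch as the preceding D) and then sustained as the same pitch into the next harmony.
Sustained through a change of harmony — a pedal tone.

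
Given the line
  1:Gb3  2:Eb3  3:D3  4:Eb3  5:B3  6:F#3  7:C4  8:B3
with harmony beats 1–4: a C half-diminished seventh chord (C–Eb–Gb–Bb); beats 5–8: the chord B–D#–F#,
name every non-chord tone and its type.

The harmony at that moment is C half-diminished seventh chord (C, Eb, Gb, Bb); D3 is not a chord tone.
It is approached by step down from Eb3 and left by step up to Eb3.
Step away and step back to the same note — a neighbor tone (lower neighbor).
The harmony at that moment is B major triad (B, D#, F#); C4 is not a chord tone.
It is approached by leap up from F#3 and left by step down to B3.
Leap in, step out — an appoggiatura.

D3 (beat 3) — neighbor tone; C4 (beat 7) — appoggiatura.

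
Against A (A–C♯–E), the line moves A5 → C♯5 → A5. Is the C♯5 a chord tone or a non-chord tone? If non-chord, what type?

A major triad contains A, C♯, E; C♯ is the third, so it is a chord tone.

Chord tone (the third of A major triad).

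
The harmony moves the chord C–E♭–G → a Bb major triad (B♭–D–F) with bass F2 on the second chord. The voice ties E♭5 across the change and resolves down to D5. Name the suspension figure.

7–6 suspension.

At the second chord the bass is F2. The suspended E♭5 lies a seventh above the bass; after resolving down by step to D5, the interval above the bass becomes a sixth.
Suspension figures are named by those two intervals: 7–6.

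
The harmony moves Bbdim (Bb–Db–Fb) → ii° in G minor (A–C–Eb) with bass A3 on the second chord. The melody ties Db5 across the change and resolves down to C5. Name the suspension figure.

At the second chord the bass is A3. The suspended Db5 lies a fourth above the bass; after resolving down by step to C5, the interval above the bass becomes a third.
Suspension figures are named by those two intervals: 4–3.

4–3 suspension.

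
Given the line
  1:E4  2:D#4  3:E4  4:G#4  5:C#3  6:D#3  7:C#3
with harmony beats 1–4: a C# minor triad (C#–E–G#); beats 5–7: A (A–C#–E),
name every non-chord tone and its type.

The harmony at that moment is C# minor triad (C#, E, G#); D#4 is not a chord tone.
It is approached by step down from E4 and left by step up to E4.
Step away and step back to the same note — a neighbor tone (lower neighbor).
The harmony at that moment is A major triad (A, C#, E); D#3 is not a chord tone.
It is approached by step up from C#3 and left by step down to C#3.
Step away and step back to the same note — a neighbor tone (upper neighbor).

D#4 (beat 2) — neighbor tone; D#3 (beat 6) — neighbor tone.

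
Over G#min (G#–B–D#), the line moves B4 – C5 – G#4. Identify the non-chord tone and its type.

The harmony at that moment is G# minor triad (G#, B, D#); C5 is not a chord tone.
It is approached by step up from B4 and left by leap down to G#4.
Step in, leap out — an escape tone.

C5 is an escape tone.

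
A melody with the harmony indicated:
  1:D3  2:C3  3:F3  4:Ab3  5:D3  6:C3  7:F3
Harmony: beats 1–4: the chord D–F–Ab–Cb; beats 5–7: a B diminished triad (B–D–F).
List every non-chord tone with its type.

C3 (beat 2) — escape tone; C3 (beat 6) — escape tone.

The harmony at that moment is D diminished seventh chord (D, F, Ab, Cb); C3 is not a chord tone.
It is approached by step down from D3 and left by leap up to F3.
Step in, leap out — an escape tone.
The harmony at that moment is B diminished triad (B, D, F); C3 is not a chord tone.
It is approached by step down from D3 and left by leap up to F3.
Step in, leap out — an escape tone.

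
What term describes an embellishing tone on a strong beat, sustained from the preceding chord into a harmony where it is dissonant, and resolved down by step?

Approach: by preparation — the pitch is first a chord tone, then held (tied or repeated) while the harmony changes under it. Departure: down by step. Metric position: strong.
A prepared dissonance that resolves downward by step — a suspension. (The same figure resolving upward would be a retardation.)

Suspension.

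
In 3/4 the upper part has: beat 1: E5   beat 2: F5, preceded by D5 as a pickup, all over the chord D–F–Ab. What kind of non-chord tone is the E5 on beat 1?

The harmony at that moment is D diminished triad (D, F, Ab); E5 is not a chord tone.
It is approached by step up from D5 and left by step up to F5.
Step in, step out in the same direction — a passing tone.

Passing tone.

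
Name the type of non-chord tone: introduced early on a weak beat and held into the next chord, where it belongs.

Anticipation.

Approach: ahead of the chord change (typically by step), so it is dissonant against the current harmony. Departure: none — the same pitch is restated or held and is a chord tone of the new harmony.
Dissonant first, consonant once the harmony catches up: the note simply arrives early — an anticipation. (The reverse timing, consonant first and dissonant after the change, would be a suspension or retardation.)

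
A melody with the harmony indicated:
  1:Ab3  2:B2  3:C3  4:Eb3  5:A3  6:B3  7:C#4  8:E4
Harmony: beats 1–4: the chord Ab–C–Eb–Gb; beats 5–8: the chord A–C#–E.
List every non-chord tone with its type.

B2 (beat 2) — appoggiatura; B3 (beat 6) — passing tone.

The harmony at that moment is Ab dominant seventh chord (Ab, C, Eb, Gb); B2 is not a chord tone.
It is approached by leap down from Ab3 and left by step up to C3.
Leap in, step out — an appoggiatura.
The harmony at that moment is A major triad (A, C#, E); B3 is not a chord tone.
It is approached by step up from A3 and left by step up to C#4.
Step in, step out in the same direction — a passing tone.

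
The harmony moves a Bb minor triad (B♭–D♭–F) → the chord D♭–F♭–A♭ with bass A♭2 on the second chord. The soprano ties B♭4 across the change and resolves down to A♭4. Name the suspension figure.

At the second chord the bass is A♭2. The suspended B♭4 lies a ninth above the bass; after resolving down by step to A♭4, the interval above the bass becomes an octave.
Suspension figures are named by those two intervals: 9–8.

9–8 suspension.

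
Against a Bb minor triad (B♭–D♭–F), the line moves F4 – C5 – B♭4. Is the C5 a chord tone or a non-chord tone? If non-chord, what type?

The harmony at that moment is B♭ minor triad (B♭, D♭, F); C5 is not a chord tone.
It is approached by leap up from F4 and left by step down to B♭4.
Leap in, step out — an appoggiatura.

Non-chord tone — an appoggiatura.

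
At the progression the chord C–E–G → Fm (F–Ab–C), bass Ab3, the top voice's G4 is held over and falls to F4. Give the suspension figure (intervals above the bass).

At the second chord the bass is Ab3. The suspended G4 lies a seventh above the bass; after resolving down by step to F4, the interval above the bass becomes a sixth.
Suspension figures are named by those two intervals: 7–6.

7–6 suspension.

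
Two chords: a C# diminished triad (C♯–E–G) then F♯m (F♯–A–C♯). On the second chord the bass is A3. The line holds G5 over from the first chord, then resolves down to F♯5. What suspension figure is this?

At the second chord the bass is A3. The suspended G5 lies a seventh above the bass; after resolving down by step to F♯5, the interval above the bass becomes a sixth.
Suspension figures are named by those two intervals: 7–6.

7–6 suspension.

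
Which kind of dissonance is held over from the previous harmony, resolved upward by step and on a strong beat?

Retardation.

Approach: by preparation — the pitch is first a chord tone, then held (tied or repeated) while the harmony changes under it. Departure: up by step. Metric position: strong.
A prepared dissonance that resolves upward by step — a retardation. (The same figure resolving downward would be a suspension.)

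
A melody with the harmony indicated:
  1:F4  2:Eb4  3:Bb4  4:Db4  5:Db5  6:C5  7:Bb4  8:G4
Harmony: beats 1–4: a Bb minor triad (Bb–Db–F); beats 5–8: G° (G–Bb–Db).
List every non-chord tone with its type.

Eb4 (beat 2) — escape tone; C5 (beat 6) — passing tone.

The harmony at that moment is Bb minor triad (Bb, Db, F); Eb4 is not a chord tone.
It is approached by step down from F4 and left by leap up to Bb4.
Step in, leap out — an escape tone.
The harmony at that moment is G diminished triad (G, Bb, Db); C5 is not a chord tone.
It is approached by step down from Db5 and left by step down to Bb4.
Step in, step out in the same direction — a passing tone.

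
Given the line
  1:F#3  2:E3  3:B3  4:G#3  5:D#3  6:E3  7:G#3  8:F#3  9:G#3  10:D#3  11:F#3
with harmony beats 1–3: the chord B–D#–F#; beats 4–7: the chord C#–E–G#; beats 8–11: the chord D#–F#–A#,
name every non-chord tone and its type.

The harmony at that moment is B major triad (B, D#, F#); E3 is not a chord tone.
It is approached by step down from F#3 and left by leap up to B3.
Step in, leap out — an escape tone.
The harmony at that moment is C# minor triad (C#, E, G#); D#3 is not a chord tone.
It is approached by leap down from G#3 and left by step up to E3.
Leap in, step out — an appoggiatura.
The harmony at that moment is D# minor triad (D#, F#, A#); G#3 is not a chord tone.
It is approached by step up from F#3 and left by leap down to D#3.
Step in, leap out — an escape tone.

E3 (beat 2) — escape tone; D#3 (beat 5) — appoggiatura; G#3 (beat 9) — escape tone.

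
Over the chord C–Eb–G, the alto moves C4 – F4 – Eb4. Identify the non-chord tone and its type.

F4 is an appoggiatura.

The harmony at that moment is C minor triad (C, Eb, G); F4 is not a chord tone.
It is approached by leap up from C4 and left by step down to Eb4.
Leap in, step out — an appoggiatura.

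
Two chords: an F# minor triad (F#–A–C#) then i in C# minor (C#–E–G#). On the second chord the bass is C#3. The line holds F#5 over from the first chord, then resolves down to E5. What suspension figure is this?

4–3 suspension.

At the second chord the bass is C#3. The suspended F#5 lies a fourth above the bass; after resolving down by step to E5, the interval above the bass becomes a third.
Suspension figures are named by those two intervals: 4–3.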